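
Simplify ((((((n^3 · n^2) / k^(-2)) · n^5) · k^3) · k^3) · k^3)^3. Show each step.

((((((n^3 · n^2) / k^(-2)) · n^5) · k^3) · k^3) · k^3)^3
= ((((((n^3 · n^2) / k^(-2)) · n^5) · k^3) · k^3)^3) · ((k^3)^3)    [power of a product]
= ((((((n^3 · n^2) / k^(-2)) · n^5) · k^3)^3) · ((k^3)^3)) · ((k^3)^3)    [power of a product]
= ((((((n^3 · n^2) / k^(-2)) · n^5)^3) · ((k^3)^3)) · ((k^3)^3)) · ((k^3)^3)    [power of a product]
= ((((((n^3 · n^2) / k^(-2))^3) · ((n^5)^3)) · ((k^3)^3)) · ((k^3)^3)) · ((k^3)^3)    [power of a product]
= ((((((n^3 · n^2)^3) / ((k^(-2))^3)) · ((n^5)^3)) · ((k^3)^3)) · ((k^3)^3)) · ((k^3)^3)    [power of a quotient]
= (((((((n^3)^3) · ((n^2)^3)) / ((k^(-2))^3)) · ((n^5)^3)) · ((k^3)^3)) · ((k^3)^3)) · ((k^3)^3)    [power of a product]
= (((((n^9 · ((n^2)^3)) / ((k^(-2))^3)) · ((n^5)^3)) · ((k^3)^3)) · ((k^3)^3)) · ((k^3)^3)    [power of a power]
= (((((n^9 · n^6) / ((k^(-2))^3)) · ((n^5)^3)) · ((k^3)^3)) · ((k^3)^3)) · ((k^3)^3)    [power of a power]
= ((((n^15 / ((k^(-2))^3)) · ((n^5)^3)) · ((k^3)^3)) · ((k^3)^3)) · ((k^3)^3)    [product of powers]
= ((((n^15 / k^(-6)) · ((n^5)^3)) · ((k^3)^3)) · ((k^3)^3)) · ((k^3)^3)    [power of a power]
= ((((n^15 / k^(-6)) · n^15) · ((k^3)^3)) · ((k^3)^3)) · ((k^3)^3)    [power of a power]
= ((((n^15 / k^(-6)) · n^15) · k^9) · ((k^3)^3)) · ((k^3)^3)    [power of a power]
= ((((n^15 / k^(-6)) · n^15) · k^9) · k^9) · ((k^3)^3)    [power of a power]
= ((((n^15 / k^(-6)) · n^15) · k^9) · k^9) · k^9    [power of a power]
= k^33·n^30    [quotient of powers; product of powers]

k^33·n^30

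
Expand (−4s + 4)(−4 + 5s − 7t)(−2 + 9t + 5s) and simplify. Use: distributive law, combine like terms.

−152s + 128st + 220s^2 − 40s^2t − 100s^3 + 252st^2 + 32 − 88t − 252t^2

(−4s + 4)(−4 + 5s − 7t)(−2 + 9t + 5s)
= (16s − 20s^2 + 28st − 16 + 20s − 28t)(−2 + 9t + 5s)    [distributive law]
= (36s − 20s^2 + 28st − 16 − 28t)(−2 + 9t + 5s)    [combine like terms]
= −72s + 324st + 180s^2 + 40s^2 − 180s^2t − 100s^3 − 56st + 252st^2 + 140s^2t + 32 − 144t − 80s + 56t − 252t^2 − 140st    [distributive law]
= −152s + 128st + 220s^2 − 40s^2t − 100s^3 + 252st^2 + 32 − 88t − 252t^2    [combine like terms]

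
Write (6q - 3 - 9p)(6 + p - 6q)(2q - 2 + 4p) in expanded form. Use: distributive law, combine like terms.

180q^2 - 144q - 18pq - 24pq^2 + 222p^2q - 72q^3 + 36 + 42p - 210p^2 - 36p^3

(6q - 3 - 9p)(6 + p - 6q)(2q - 2 + 4p)
= (36q + 6pq - 36q^2 - 18 - 3p + 18q - 54p - 9p^2 + 54pq)(2q - 2 + 4p)    [distributive law]
= (54q + 60pq - 36q^2 - 18 - 57p - 9p^2)(2q - 2 + 4p)    [combine like terms]
= 108q^2 - 108q + 216pq + 120pq^2 - 120pq + 240p^2q - 72q^3 + 72q^2 - 144pq^2 - 36q + 36 - 72p - 114pq + 114p - 228p^2 - 18p^2q + 18p^2 - 36p^3    [distributive law]
= 180q^2 - 144q - 18pq - 24pq^2 + 222p^2q - 72q^3 + 36 + 42p - 210p^2 - 36p^3    [combine like terms]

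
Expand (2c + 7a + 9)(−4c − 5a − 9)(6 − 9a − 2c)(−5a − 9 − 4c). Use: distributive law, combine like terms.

(2c + 7a + 9)(−4c − 5a − 9)(6 − 9a − 2c)(−5a − 9 − 4c)
= (−8c^2 − 10ac − 18c − 28ac − 35a^2 − 63a − 36c − 45a − 81)(6 − 9a − 2c)(−5a − 9 − 4c)    [distributive law]
= (−8c^2 − 38ac − 54c − 35a^2 − 108a − 81)(6 − 9a − 2c)(−5a − 9 − 4c)    [combine like terms]
= (−48c^2 + 72ac^2 + 16c^3 − 228ac + 342a^2c + 76ac^2 − 324c + 486ac + 108c^2 − 210a^2 + 315a^3 + 70a^2c − 648a + 972a^2 + 216ac − 486 + 729a + 162c)(−5a − 9 − 4c)    [distributive law]
= (60c^2 + 148ac^2 + 16c^3 + 474ac + 412a^2c − 162c + 762a^2 + 315a^3 + 81a − 486)(−5a − 9 − 4c)    [combine like terms]
= −300ac^2 − 540c^2 − 240c^3 − 740a^2c^2 − 1332ac^2 − 592ac^3 − 80ac^3 − 144c^3 − 64c^4 − 2370a^2c − 4266ac − 1896ac^2 − 2060a^3c − 3708a^2c − 1648a^2c^2 + 810ac + 1458c + 648c^2 − 3810a^3 − 6858a^2 − 3048a^2c − 1575a^4 − 2835a^3 − 1260a^3c − 405a^2 − 729a − 324ac + 2430a + 4374 + 1944c    [distributive law]
= −3528ac^2 + 108c^2 − 384c^3 − 2388a^2c^2 − 672ac^3 − 64c^4 − 9126a^2c − 3780ac − 3320a^3c + 3402c − 6645a^3 − 7263a^2 − 1575a^4 + 1701a + 4374    [combine like terms]

−3528ac^2 + 108c^2 − 384c^3 − 2388a^2c^2 − 672ac^3 − 64c^4 − 9126a^2c − 3780ac − 3320a^3c + 3402c − 6645a^3 − 7263a^2 − 1575a^4 + 1701a + 4374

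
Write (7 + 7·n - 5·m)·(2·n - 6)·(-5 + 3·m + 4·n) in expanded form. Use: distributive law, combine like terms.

(7 + 7·n - 5·m)·(2·n - 6)·(-5 + 3·m + 4·n)
= (14·n - 42 + 14·n^2 - 42·n - 10·m·n + 30·m)·(-5 + 3·m + 4·n)    [distributive law]
= (-28·n - 42 + 14·n^2 - 10·m·n + 30·m)·(-5 + 3·m + 4·n)    [combine like terms]
= 140·n - 84·m·n - 112·n^2 + 210 - 126·m - 168·n - 70·n^2 + 42·m·n^2 + 56·n^3 + 50·m·n - 30·m^2·n - 40·m·n^2 - 150·m + 90·m^2 + 120·m·n    [distributive law]
= -28·n + 86·m·n - 182·n^2 + 210 - 276·m + 2·m·n^2 + 56·n^3 - 30·m^2·n + 90·m^2    [combine like terms]

-28·n + 86·m·n - 182·n^2 + 210 - 276·m + 2·m·n^2 + 56·n^3 - 30·m^2·n + 90·m^2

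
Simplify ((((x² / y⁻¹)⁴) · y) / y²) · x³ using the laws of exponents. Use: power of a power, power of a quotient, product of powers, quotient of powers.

((((x² / y⁻¹)⁴) · y) / y²) · x³
= (((((x²)⁴) / ((y⁻¹)⁴)) · y) / y²) · x³    [power of a quotient]
= (((x⁸ / ((y⁻¹)⁴)) · y) / y²) · x³    [power of a power]
= (((x⁸ / y⁻⁴) · y) / y²) · x³    [power of a power]
= x¹¹y³    [quotient of powers; product of powers]

x¹¹y³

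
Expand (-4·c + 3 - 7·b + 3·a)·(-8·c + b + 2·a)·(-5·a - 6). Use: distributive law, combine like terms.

-160·a·c^2 - 192·c^2 - 260·a·b·c - 312·b·c + 160·a^2·c + 312·a·c + 144·c + 51·a·b - 18·b - 66·a^2 - 36·a + 35·a·b^2 + 42·b^2 + 55·a^2·b - 30·a^3

(-4·c + 3 - 7·b + 3·a)·(-8·c + b + 2·a)·(-5·a - 6)
= (32·c^2 - 4·b·c - 8·a·c - 24·c + 3·b + 6·a + 56·b·c - 7·b^2 - 14·a·b - 24·a·c + 3·a·b + 6·a^2)·(-5·a - 6)    [distributive law]
= (32·c^2 + 52·b·c - 32·a·c - 24·c + 3·b + 6·a - 7·b^2 - 11·a·b + 6·a^2)·(-5·a - 6)    [combine like terms]
= -160·a·c^2 - 192·c^2 - 260·a·b·c - 312·b·c + 160·a^2·c + 192·a·c + 120·a·c + 144·c - 15·a·b - 18·b - 30·a^2 - 36·a + 35·a·b^2 + 42·b^2 + 55·a^2·b + 66·a·b - 30·a^3 - 36·a^2    [distributive law]
= -160·a·c^2 - 192·c^2 - 260·a·b·c - 312·b·c + 160·a^2·c + 312·a·c + 144·c + 51·a·b - 18·b - 66·a^2 - 36·a + 35·a·b^2 + 42·b^2 + 55·a^2·b - 30·a^3    [combine like terms]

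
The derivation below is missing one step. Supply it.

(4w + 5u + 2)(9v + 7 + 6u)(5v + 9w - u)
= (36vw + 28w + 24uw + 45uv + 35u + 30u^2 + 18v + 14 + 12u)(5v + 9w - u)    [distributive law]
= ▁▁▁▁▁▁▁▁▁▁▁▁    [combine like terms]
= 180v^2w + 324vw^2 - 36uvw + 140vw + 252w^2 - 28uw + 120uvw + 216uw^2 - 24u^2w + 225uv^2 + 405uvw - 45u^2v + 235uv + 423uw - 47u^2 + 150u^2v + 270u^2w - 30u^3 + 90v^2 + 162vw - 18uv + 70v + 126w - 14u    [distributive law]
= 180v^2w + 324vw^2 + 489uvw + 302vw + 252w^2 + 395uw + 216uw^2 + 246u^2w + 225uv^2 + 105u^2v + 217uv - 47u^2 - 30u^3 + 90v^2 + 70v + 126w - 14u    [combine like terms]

After combine like terms, the bracketed line is:

(36vw + 28w + 24uw + 45uv + 47u + 30u^2 + 18v + 14)(5v + 9w - u)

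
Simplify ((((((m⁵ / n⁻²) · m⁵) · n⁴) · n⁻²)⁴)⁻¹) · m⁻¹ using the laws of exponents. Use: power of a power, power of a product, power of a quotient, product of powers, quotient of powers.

m⁻⁴¹·n⁻¹⁶

((((((m⁵ / n⁻²) · m⁵) · n⁴) · n⁻²)⁴)⁻¹) · m⁻¹
= (((((m⁵ / n⁻²) · m⁵) · n⁴) · n⁻²)⁻⁴) · m⁻¹    [power of a power]
= (((((m⁵ / n⁻²) · m⁵) · n⁴)⁻⁴) · ((n⁻²)⁻⁴)) · m⁻¹    [power of a product]
= (((((m⁵ / n⁻²) · m⁵)⁻⁴) · ((n⁴)⁻⁴)) · ((n⁻²)⁻⁴)) · m⁻¹    [power of a product]
= (((((m⁵ / n⁻²)⁻⁴) · ((m⁵)⁻⁴)) · ((n⁴)⁻⁴)) · ((n⁻²)⁻⁴)) · m⁻¹    [power of a product]
= ((((((m⁵)⁻⁴) / ((n⁻²)⁻⁴)) · ((m⁵)⁻⁴)) · ((n⁴)⁻⁴)) · ((n⁻²)⁻⁴)) · m⁻¹    [power of a quotient]
= ((((m⁻²⁰ / ((n⁻²)⁻⁴)) · ((m⁵)⁻⁴)) · ((n⁴)⁻⁴)) · ((n⁻²)⁻⁴)) · m⁻¹    [power of a power]
= ((((m⁻²⁰ / n⁸) · ((m⁵)⁻⁴)) · ((n⁴)⁻⁴)) · ((n⁻²)⁻⁴)) · m⁻¹    [power of a power]
= ((((m⁻²⁰ / n⁸) · m⁻²⁰) · ((n⁴)⁻⁴)) · ((n⁻²)⁻⁴)) · m⁻¹    [power of a power]
= ((((m⁻²⁰ / n⁸) · m⁻²⁰) · n⁻¹⁶) · ((n⁻²)⁻⁴)) · m⁻¹    [power of a power]
= ((((m⁻²⁰ / n⁸) · m⁻²⁰) · n⁻¹⁶) · n⁸) · m⁻¹    [power of a power]
= m⁻⁴¹·n⁻¹⁶    [quotient of powers; product of powers]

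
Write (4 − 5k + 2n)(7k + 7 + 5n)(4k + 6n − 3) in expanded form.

(4 − 5k + 2n)(7k + 7 + 5n)(4k + 6n − 3)
= (28k + 28 + 20n − 35k^2 − 35k − 25kn + 14kn + 14n + 10n^2)(4k + 6n − 3)    [distributive law]
= (−7k + 28 + 34n − 35k^2 − 11kn + 10n^2)(4k + 6n − 3)    [combine like terms]
= −28k^2 − 42kn + 21k + 112k + 168n − 84 + 136kn + 204n^2 − 102n − 140k^3 − 210k^2n + 105k^2 − 44k^2n − 66kn^2 + 33kn + 40kn^2 + 60n^3 − 30n^2    [distributive law]
= 77k^2 + 127kn + 133k + 66n − 84 + 174n^2 − 140k^3 − 254k^2n − 26kn^2 + 60n^3    [combine like terms]

77k^2 + 127kn + 133k + 66n − 84 + 174n^2 − 140k^3 − 254k^2n − 26kn^2 + 60n^3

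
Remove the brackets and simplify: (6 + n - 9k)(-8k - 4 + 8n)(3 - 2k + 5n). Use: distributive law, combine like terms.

(6 + n - 9k)(-8k - 4 + 8n)(3 - 2k + 5n)
= (-48k - 24 + 48n - 8kn - 4n + 8n^2 + 72k^2 + 36k - 72kn)(3 - 2k + 5n)    [distributive law]
= (-12k - 24 + 44n - 80kn + 8n^2 + 72k^2)(3 - 2k + 5n)    [combine like terms]
= -36k + 24k^2 - 60kn - 72 + 48k - 120n + 132n - 88kn + 220n^2 - 240kn + 160k^2n - 400kn^2 + 24n^2 - 16kn^2 + 40n^3 + 216k^2 - 144k^3 + 360k^2n    [distributive law]
= 12k + 240k^2 - 388kn - 72 + 12n + 244n^2 + 520k^2n - 416kn^2 + 40n^3 - 144k^3    [combine like terms]

12k + 240k^2 - 388kn - 72 + 12n + 244n^2 + 520k^2n - 416kn^2 + 40n^3 - 144k^3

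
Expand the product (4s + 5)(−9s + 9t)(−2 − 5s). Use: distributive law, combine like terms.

(4s + 5)(−9s + 9t)(−2 − 5s)
= (−36s^2 + 36st − 45s + 45t)(−2 − 5s)    [distributive law]
= 72s^2 + 180s^3 − 72st − 180s^2t + 90s + 225s^2 − 90t − 225st    [distributive law]
= 297s^2 + 180s^3 − 297st − 180s^2t + 90s − 90t    [combine like terms]

297s^2 + 180s^3 − 297st − 180s^2t + 90s − 90t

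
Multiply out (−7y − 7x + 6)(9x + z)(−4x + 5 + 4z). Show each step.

(−7y − 7x + 6)(9x + z)(−4x + 5 + 4z)
= (−63xy − 7yz − 63x² − 7xz + 54x + 6z)(−4x + 5 + 4z)    [distributive law]
= 252x²y − 315xy − 252xyz + 28xyz − 35yz − 28yz² + 252x³ − 315x² − 252x²z + 28x²z − 35xz − 28xz² − 216x² + 270x + 216xz − 24xz + 30z + 24z²    [distributive law]
= 252x²y − 315xy − 224xyz − 35yz − 28yz² + 252x³ − 531x² − 224x²z + 157xz − 28xz² + 270x + 30z + 24z²    [combine like terms]

252x²y − 315xy − 224xyz − 35yz − 28yz² + 252x³ − 531x² − 224x²z + 157xz − 28xz² + 270x + 30z + 24z²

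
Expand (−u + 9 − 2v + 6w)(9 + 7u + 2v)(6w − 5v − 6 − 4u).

−144uw − 174uv − 648u − 174u^2 − 210u^2w + 99u^2v + 28u^3 − 354uvw + 96uv^2 + 162w − 405v − 486 − 84v^2w + 20v^3 + 24v^2 + 324w^2 − 342vw + 252uw^2 + 72vw^2

(−u + 9 − 2v + 6w)(9 + 7u + 2v)(6w − 5v − 6 − 4u)
= (−9u − 7u^2 − 2uv + 81 + 63u + 18v − 18v − 14uv − 4v^2 + 54w + 42uw + 12vw)(6w − 5v − 6 − 4u)    [distributive law]
= (54u − 7u^2 − 16uv + 81 − 4v^2 + 54w + 42uw + 12vw)(6w − 5v − 6 − 4u)    [combine like terms]
= 324uw − 270uv − 324u − 216u^2 − 42u^2w + 35u^2v + 42u^2 + 28u^3 − 96uvw + 80uv^2 + 96uv + 64u^2v + 486w − 405v − 486 − 324u − 24v^2w + 20v^3 + 24v^2 + 16uv^2 + 324w^2 − 270vw − 324w − 216uw + 252uw^2 − 210uvw − 252uw − 168u^2w + 72vw^2 − 60v^2w − 72vw − 48uvw    [distributive law]
= −144uw − 174uv − 648u − 174u^2 − 210u^2w + 99u^2v + 28u^3 − 354uvw + 96uv^2 + 162w − 405v − 486 − 84v^2w + 20v^3 + 24v^2 + 324w^2 − 342vw + 252uw^2 + 72vw^2    [combine like terms]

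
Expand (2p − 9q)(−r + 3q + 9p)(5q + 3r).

−235pqr − 6pr^2 − 375pq^2 + 90p^2q + 54p^2r − 36q^2r + 27qr^2 − 135q^3

(2p − 9q)(−r + 3q + 9p)(5q + 3r)
= (−2pr + 6pq + 18p^2 + 9qr − 27q^2 − 81pq)(5q + 3r)    [distributive law]
= (−2pr − 75pq + 18p^2 + 9qr − 27q^2)(5q + 3r)    [combine like terms]
= −10pqr − 6pr^2 − 375pq^2 − 225pqr + 90p^2q + 54p^2r + 45q^2r + 27qr^2 − 135q^3 − 81q^2r    [distributive law]
= −235pqr − 6pr^2 − 375pq^2 + 90p^2q + 54p^2r − 36q^2r + 27qr^2 − 135q^3    [combine like terms]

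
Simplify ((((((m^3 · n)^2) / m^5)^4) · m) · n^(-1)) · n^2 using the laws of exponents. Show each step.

((((((m^3 · n)^2) / m^5)^4) · m) · n^(-1)) · n^2
= ((((((m^3 · n)^2)^4) / ((m^5)^4)) · m) · n^(-1)) · n^2    [power of a quotient]
= (((((m^3 · n)^8) / ((m^5)^4)) · m) · n^(-1)) · n^2    [power of a power]
= ((((((m^3)^8) · (n^8)) / ((m^5)^4)) · m) · n^(-1)) · n^2    [power of a product]
= ((((m^24 · (n^8)) / ((m^5)^4)) · m) · n^(-1)) · n^2    [power of a power]
= ((((m^24 · n^8) / m^20) · m) · n^(-1)) · n^2    [power of a power]
= m^5·n^9    [quotient of powers; product of powers]

m^5·n^9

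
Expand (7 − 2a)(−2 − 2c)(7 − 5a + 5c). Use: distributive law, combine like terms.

−98 + 98a − 168c + 118ac − 70c^2 − 20a^2 − 20a^2c + 20ac^2

(7 − 2a)(−2 − 2c)(7 − 5a + 5c)
= (−14 − 14c + 4a + 4ac)(7 − 5a + 5c)    [distributive law]
= −98 + 70a − 70c − 98c + 70ac − 70c^2 + 28a − 20a^2 + 20ac + 28ac − 20a^2c + 20ac^2    [distributive law]
= −98 + 98a − 168c + 118ac − 70c^2 − 20a^2 − 20a^2c + 20ac^2    [combine like terms]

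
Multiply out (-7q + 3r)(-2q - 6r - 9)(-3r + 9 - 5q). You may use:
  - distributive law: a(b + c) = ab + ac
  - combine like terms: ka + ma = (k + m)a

-222q²r - 189q² - 70q³ - 18qr² + 270qr + 567q + 54r³ - 81r² - 243r

(-7q + 3r)(-2q - 6r - 9)(-3r + 9 - 5q)
= (14q² + 42qr + 63q - 6qr - 18r² - 27r)(-3r + 9 - 5q)    [distributive law]
= (14q² + 36qr + 63q - 18r² - 27r)(-3r + 9 - 5q)    [combine like terms]
= -42q²r + 126q² - 70q³ - 108qr² + 324qr - 180q²r - 189qr + 567q - 315q² + 54r³ - 162r² + 90qr² + 81r² - 243r + 135qr    [distributive law]
= -222q²r - 189q² - 70q³ - 18qr² + 270qr + 567q + 54r³ - 81r² - 243r    [combine like terms]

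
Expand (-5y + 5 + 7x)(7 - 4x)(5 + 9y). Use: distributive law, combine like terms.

140y - 315y^2 + 361xy + 180xy^2 + 175 + 145x - 140x^2 - 252x^2y

(-5y + 5 + 7x)(7 - 4x)(5 + 9y)
= (-35y + 20xy + 35 - 20x + 49x - 28x^2)(5 + 9y)    [distributive law]
= (-35y + 20xy + 35 + 29x - 28x^2)(5 + 9y)    [combine like terms]
= -175y - 315y^2 + 100xy + 180xy^2 + 175 + 315y + 145x + 261xy - 140x^2 - 252x^2y    [distributive law]
= 140y - 315y^2 + 361xy + 180xy^2 + 175 + 145x - 140x^2 - 252x^2y    [combine like terms]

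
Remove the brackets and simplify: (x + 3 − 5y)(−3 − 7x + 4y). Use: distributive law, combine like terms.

−24x − 7x^2 + 39xy − 9 + 27y − 20y^2

(x + 3 − 5y)(−3 − 7x + 4y)
= −3x − 7x^2 + 4xy − 9 − 21x + 12y + 15y + 35xy − 20y^2    [distributive law]
= −24x − 7x^2 + 39xy − 9 + 27y − 20y^2    [combine like terms]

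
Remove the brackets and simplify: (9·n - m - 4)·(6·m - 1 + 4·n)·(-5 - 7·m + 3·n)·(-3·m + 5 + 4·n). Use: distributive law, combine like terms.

-644·m²·n - 783·m·n - 321·m·n² + 1272·m³·n - 1166·m²·n² - 732·m·n³ + 605·n - 727·n² - 480·n³ + 432·n⁴ - 363·m³ + 694·m² - 126·m⁴ + 495·m - 100

(9·n - m - 4)·(6·m - 1 + 4·n)·(-5 - 7·m + 3·n)·(-3·m + 5 + 4·n)
= (54·m·n - 9·n + 36·n² - 6·m² + m - 4·m·n - 24·m + 4 - 16·n)·(-5 - 7·m + 3·n)·(-3·m + 5 + 4·n)    [distributive law]
= (50·m·n - 25·n + 36·n² - 6·m² - 23·m + 4)·(-5 - 7·m + 3·n)·(-3·m + 5 + 4·n)    [combine like terms]
= (-250·m·n - 350·m²·n + 150·m·n² + 125·n + 175·m·n - 75·n² - 180·n² - 252·m·n² + 108·n³ + 30·m² + 42·m³ - 18·m²·n + 115·m + 161·m² - 69·m·n - 20 - 28·m + 12·n)·(-3·m + 5 + 4·n)    [distributive law]
= (-144·m·n - 368·m²·n - 102·m·n² + 137·n - 255·n² + 108·n³ + 191·m² + 42·m³ + 87·m - 20)·(-3·m + 5 + 4·n)    [combine like terms]
= 432·m²·n - 720·m·n - 576·m·n² + 1104·m³·n - 1840·m²·n - 1472·m²·n² + 306·m²·n² - 510·m·n² - 408·m·n³ - 411·m·n + 685·n + 548·n² + 765·m·n² - 1275·n² - 1020·n³ - 324·m·n³ + 540·n³ + 432·n⁴ - 573·m³ + 955·m² + 764·m²·n - 126·m⁴ + 210·m³ + 168·m³·n - 261·m² + 435·m + 348·m·n + 60·m - 100 - 80·n    [distributive law]
= -644·m²·n - 783·m·n - 321·m·n² + 1272·m³·n - 1166·m²·n² - 732·m·n³ + 605·n - 727·n² - 480·n³ + 432·n⁴ - 363·m³ + 694·m² - 126·m⁴ + 495·m - 100    [combine like terms]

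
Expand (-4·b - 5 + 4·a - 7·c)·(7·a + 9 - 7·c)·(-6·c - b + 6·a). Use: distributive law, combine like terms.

413·a·b·c + 28·a·b² - 196·a²·b + 244·b·c + 36·b² - 217·a·b - 217·b·c² - 28·b²·c - 174·a·c + 6·a² + 270·c + 45·b - 270·a + 168·c² - 630·a²·c + 168·a³ + 756·a·c² - 294·c³

(-4·b - 5 + 4·a - 7·c)·(7·a + 9 - 7·c)·(-6·c - b + 6·a)
= (-28·a·b - 36·b + 28·b·c - 35·a - 45 + 35·c + 28·a² + 36·a - 28·a·c - 49·a·c - 63·c + 49·c²)·(-6·c - b + 6·a)    [distributive law]
= (-28·a·b - 36·b + 28·b·c + a - 45 - 28·c + 28·a² - 77·a·c + 49·c²)·(-6·c - b + 6·a)    [combine like terms]
= 168·a·b·c + 28·a·b² - 168·a²·b + 216·b·c + 36·b² - 216·a·b - 168·b·c² - 28·b²·c + 168·a·b·c - 6·a·c - a·b + 6·a² + 270·c + 45·b - 270·a + 168·c² + 28·b·c - 168·a·c - 168·a²·c - 28·a²·b + 168·a³ + 462·a·c² + 77·a·b·c - 462·a²·c - 294·c³ - 49·b·c² + 294·a·c²    [distributive law]
= 413·a·b·c + 28·a·b² - 196·a²·b + 244·b·c + 36·b² - 217·a·b - 217·b·c² - 28·b²·c - 174·a·c + 6·a² + 270·c + 45·b - 270·a + 168·c² - 630·a²·c + 168·a³ + 756·a·c² - 294·c³    [combine like terms]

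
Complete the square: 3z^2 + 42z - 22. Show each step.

3z^2 + 42z - 22
= 3(z^2 + 14z) - 22    [factor out 3 from the z-terms]
= 3(z^2 + 14z + 49 - 49) - 22    [add and subtract 49 inside the bracket]
= 3(z + 7)^2 - 147 - 22    [perfect-square identity]
= 3(z + 7)^2 - 169    [combine constants]

3(z + 7)^2 - 169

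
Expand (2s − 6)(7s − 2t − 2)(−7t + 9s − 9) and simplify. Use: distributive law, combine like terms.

(2s − 6)(7s − 2t − 2)(−7t + 9s − 9)
= (14s^2 − 4st − 4s − 42s + 12t + 12)(−7t + 9s − 9)    [distributive law]
= (14s^2 − 4st − 46s + 12t + 12)(−7t + 9s − 9)    [combine like terms]
= −98s^2t + 126s^3 − 126s^2 + 28st^2 − 36s^2t + 36st + 322st − 414s^2 + 414s − 84t^2 + 108st − 108t − 84t + 108s − 108    [distributive law]
= −134s^2t + 126s^3 − 540s^2 + 28st^2 + 466st + 522s − 84t^2 − 192t − 108    [combine like terms]

−134s^2t + 126s^3 − 540s^2 + 28st^2 + 466st + 522s − 84t^2 − 192t − 108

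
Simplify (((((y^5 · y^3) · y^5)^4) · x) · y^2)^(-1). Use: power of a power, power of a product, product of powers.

(((((y^5 · y^3) · y^5)^4) · x) · y^2)^(-1)
= (((((y^5 · y^3) · y^5)^4) · x)^(-1)) · ((y^2)^(-1))    [power of a product]
= (((((y^5 · y^3) · y^5)^4)^(-1)) · (x^(-1))) · ((y^2)^(-1))    [power of a product]
= ((((y^5 · y^3) · y^5)^(-4)) · (x^(-1))) · ((y^2)^(-1))    [power of a power]
= ((((y^5 · y^3)^(-4)) · ((y^5)^(-4))) · (x^(-1))) · ((y^2)^(-1))    [power of a product]
= (((((y^5)^(-4)) · ((y^3)^(-4))) · ((y^5)^(-4))) · (x^(-1))) · ((y^2)^(-1))    [power of a product]
= (((y^(-20) · ((y^3)^(-4))) · ((y^5)^(-4))) · (x^(-1))) · ((y^2)^(-1))    [power of a power]
= (((y^(-20) · y^(-12)) · ((y^5)^(-4))) · (x^(-1))) · ((y^2)^(-1))    [power of a power]
= ((y^(-32) · ((y^5)^(-4))) · (x^(-1))) · ((y^2)^(-1))    [product of powers]
= ((y^(-32) · y^(-20)) · (x^(-1))) · ((y^2)^(-1))    [power of a power]
= (y^(-52) · (x^(-1))) · ((y^2)^(-1))    [product of powers]
= (y^(-52) · x^(-1)) · y^(-2)    [power of a power]
= x^(-1)·y^(-54)    [product of powers]

x^(-1)·y^(-54)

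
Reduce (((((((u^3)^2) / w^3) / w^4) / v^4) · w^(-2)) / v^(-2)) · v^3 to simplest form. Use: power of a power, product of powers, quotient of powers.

u^6vw^(-9)

(((((((u^3)^2) / w^3) / w^4) / v^4) · w^(-2)) / v^(-2)) · v^3
= (((((u^6 / w^3) / w^4) / v^4) · w^(-2)) / v^(-2)) · v^3    [power of a power]
= u^6vw^(-9)    [quotient of powers; product of powers]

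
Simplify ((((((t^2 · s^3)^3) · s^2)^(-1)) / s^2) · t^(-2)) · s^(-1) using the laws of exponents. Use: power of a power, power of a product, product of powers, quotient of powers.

s^(-14)t^(-8)

((((((t^2 · s^3)^3) · s^2)^(-1)) / s^2) · t^(-2)) · s^(-1)
= ((((((t^2 · s^3)^3)^(-1)) · ((s^2)^(-1))) / s^2) · t^(-2)) · s^(-1)    [power of a product]
= (((((t^2 · s^3)^(-3)) · ((s^2)^(-1))) / s^2) · t^(-2)) · s^(-1)    [power of a power]
= ((((((t^2)^(-3)) · ((s^3)^(-3))) · ((s^2)^(-1))) / s^2) · t^(-2)) · s^(-1)    [power of a product]
= ((((t^(-6) · ((s^3)^(-3))) · ((s^2)^(-1))) / s^2) · t^(-2)) · s^(-1)    [power of a power]
= ((((t^(-6) · s^(-9)) · ((s^2)^(-1))) / s^2) · t^(-2)) · s^(-1)    [power of a power]
= ((((t^(-6) · s^(-9)) · s^(-2)) / s^2) · t^(-2)) · s^(-1)    [power of a power]
= s^(-14)t^(-8)    [quotient of powers; product of powers]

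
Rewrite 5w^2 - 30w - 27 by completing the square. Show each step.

5w^2 - 30w - 27
= 5(w^2 - 6w) - 27    [factor out 5 from the w-terms]
= 5(w^2 - 6w + 9 - 9) - 27    [add and subtract 9 inside the bracket]
= 5(w - 3)^2 - 45 - 27    [perfect-square identity]
= 5(w - 3)^2 - 72    [combine constants]

5(w - 3)^2 - 72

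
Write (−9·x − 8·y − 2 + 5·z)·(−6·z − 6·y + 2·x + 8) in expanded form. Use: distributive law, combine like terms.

(−9·x − 8·y − 2 + 5·z)·(−6·z − 6·y + 2·x + 8)
= 54·x·z + 54·x·y − 18·x² − 72·x + 48·y·z + 48·y² − 16·x·y − 64·y + 12·z + 12·y − 4·x − 16 − 30·z² − 30·y·z + 10·x·z + 40·z    [distributive law]
= 64·x·z + 38·x·y − 18·x² − 76·x + 18·y·z + 48·y² − 52·y + 52·z − 16 − 30·z²    [combine like terms]

64·x·z + 38·x·y − 18·x² − 76·x + 18·y·z + 48·y² − 52·y + 52·z − 16 − 30·z²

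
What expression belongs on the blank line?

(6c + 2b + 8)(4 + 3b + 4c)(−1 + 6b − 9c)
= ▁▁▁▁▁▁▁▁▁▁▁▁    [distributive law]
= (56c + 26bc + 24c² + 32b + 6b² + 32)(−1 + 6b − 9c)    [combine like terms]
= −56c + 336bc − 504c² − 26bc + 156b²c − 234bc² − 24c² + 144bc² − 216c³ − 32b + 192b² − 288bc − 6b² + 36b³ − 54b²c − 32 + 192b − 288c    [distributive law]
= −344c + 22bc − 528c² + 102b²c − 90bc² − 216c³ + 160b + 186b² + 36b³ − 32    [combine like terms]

After distributive law, the bracketed line is:

(24c + 18bc + 24c² + 8b + 6b² + 8bc + 32 + 24b + 32c)(−1 + 6b − 9c)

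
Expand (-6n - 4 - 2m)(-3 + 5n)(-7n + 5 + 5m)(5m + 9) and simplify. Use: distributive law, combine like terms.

-1400mn^2 - 1224n^2 - 1388mn - 846n - 960m^2n + 1050mn^3 + 1890n^3 - 400m^2n^2 + 1110m + 540 + 720m^2 + 150m^3 - 250m^3n

(-6n - 4 - 2m)(-3 + 5n)(-7n + 5 + 5m)(5m + 9)
= (18n - 30n^2 + 12 - 20n + 6m - 10mn)(-7n + 5 + 5m)(5m + 9)    [distributive law]
= (-2n - 30n^2 + 12 + 6m - 10mn)(-7n + 5 + 5m)(5m + 9)    [combine like terms]
= (14n^2 - 10n - 10mn + 210n^3 - 150n^2 - 150mn^2 - 84n + 60 + 60m - 42mn + 30m + 30m^2 + 70mn^2 - 50mn - 50m^2n)(5m + 9)    [distributive law]
= (-136n^2 - 94n - 102mn + 210n^3 - 80mn^2 + 60 + 90m + 30m^2 - 50m^2n)(5m + 9)    [combine like terms]
= -680mn^2 - 1224n^2 - 470mn - 846n - 510m^2n - 918mn + 1050mn^3 + 1890n^3 - 400m^2n^2 - 720mn^2 + 300m + 540 + 450m^2 + 810m + 150m^3 + 270m^2 - 250m^3n - 450m^2n    [distributive law]
= -1400mn^2 - 1224n^2 - 1388mn - 846n - 960m^2n + 1050mn^3 + 1890n^3 - 400m^2n^2 + 1110m + 540 + 720m^2 + 150m^3 - 250m^3n    [combine like terms]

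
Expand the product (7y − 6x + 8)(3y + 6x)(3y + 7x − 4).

(7y − 6x + 8)(3y + 6x)(3y + 7x − 4)
= (21y² + 42xy − 18xy − 36x² + 24y + 48x)(3y + 7x − 4)    [distributive law]
= (21y² + 24xy − 36x² + 24y + 48x)(3y + 7x − 4)    [combine like terms]
= 63y³ + 147xy² − 84y² + 72xy² + 168x²y − 96xy − 108x²y − 252x³ + 144x² + 72y² + 168xy − 96y + 144xy + 336x² − 192x    [distributive law]
= 63y³ + 219xy² − 12y² + 60x²y + 216xy − 252x³ + 480x² − 96y − 192x    [combine like terms]

63y³ + 219xy² − 12y² + 60x²y + 216xy − 252x³ + 480x² − 96y − 192x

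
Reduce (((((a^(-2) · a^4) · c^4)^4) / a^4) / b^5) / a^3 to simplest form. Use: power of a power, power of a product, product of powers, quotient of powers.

a·b^(-5)·c^16

(((((a^(-2) · a^4) · c^4)^4) / a^4) / b^5) / a^3
= (((((a^(-2) · a^4)^4) · ((c^4)^4)) / a^4) / b^5) / a^3    [power of a product]
= ((((((a^(-2))^4) · ((a^4)^4)) · ((c^4)^4)) / a^4) / b^5) / a^3    [power of a product]
= ((((a^(-8) · ((a^4)^4)) · ((c^4)^4)) / a^4) / b^5) / a^3    [power of a power]
= ((((a^(-8) · a^16) · ((c^4)^4)) / a^4) / b^5) / a^3    [power of a power]
= (((a^8 · ((c^4)^4)) / a^4) / b^5) / a^3    [product of powers]
= (((a^8 · c^16) / a^4) / b^5) / a^3    [power of a power]
= a·b^(-5)·c^16    [quotient of powers; product of powers]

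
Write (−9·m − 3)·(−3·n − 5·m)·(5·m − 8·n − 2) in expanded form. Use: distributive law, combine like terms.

(−9·m − 3)·(−3·n − 5·m)·(5·m − 8·n − 2)
= (27·m·n + 45·m² + 9·n + 15·m)·(5·m − 8·n − 2)    [distributive law]
= 135·m²·n − 216·m·n² − 54·m·n + 225·m³ − 360·m²·n − 90·m² + 45·m·n − 72·n² − 18·n + 75·m² − 120·m·n − 30·m    [distributive law]
= −225·m²·n − 216·m·n² − 129·m·n + 225·m³ − 15·m² − 72·n² − 18·n − 30·m    [combine like terms]

−225·m²·n − 216·m·n² − 129·m·n + 225·m³ − 15·m² − 72·n² − 18·n − 30·m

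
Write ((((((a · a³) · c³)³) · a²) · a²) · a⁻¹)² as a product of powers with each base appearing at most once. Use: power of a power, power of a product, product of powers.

a³⁰c¹⁸

((((((a · a³) · c³)³) · a²) · a²) · a⁻¹)²
= ((((((a · a³) · c³)³) · a²) · a²)²) · ((a⁻¹)²)    [power of a product]
= ((((((a · a³) · c³)³) · a²)²) · ((a²)²)) · ((a⁻¹)²)    [power of a product]
= ((((((a · a³) · c³)³)²) · ((a²)²)) · ((a²)²)) · ((a⁻¹)²)    [power of a product]
= (((((a · a³) · c³)⁶) · ((a²)²)) · ((a²)²)) · ((a⁻¹)²)    [power of a power]
= (((((a · a³)⁶) · ((c³)⁶)) · ((a²)²)) · ((a²)²)) · ((a⁻¹)²)    [power of a product]
= (((((a⁶) · ((a³)⁶)) · ((c³)⁶)) · ((a²)²)) · ((a²)²)) · ((a⁻¹)²)    [power of a product]
= ((((a⁶ · a¹⁸) · ((c³)⁶)) · ((a²)²)) · ((a²)²)) · ((a⁻¹)²)    [power of a power]
= (((a²⁴ · ((c³)⁶)) · ((a²)²)) · ((a²)²)) · ((a⁻¹)²)    [product of powers]
= (((a²⁴ · c¹⁸) · ((a²)²)) · ((a²)²)) · ((a⁻¹)²)    [power of a power]
= (((a²⁴ · c¹⁸) · a⁴) · ((a²)²)) · ((a⁻¹)²)    [power of a power]
= (((a²⁴ · c¹⁸) · a⁴) · a⁴) · ((a⁻¹)²)    [power of a power]
= (((a²⁴ · c¹⁸) · a⁴) · a⁴) · a⁻²    [power of a power]
= a³⁰c¹⁸    [product of powers]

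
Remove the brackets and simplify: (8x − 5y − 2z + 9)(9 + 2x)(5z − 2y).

(8x − 5y − 2z + 9)(9 + 2x)(5z − 2y)
= (72x + 16x^2 − 45y − 10xy − 18z − 4xz + 81 + 18x)(5z − 2y)    [distributive law]
= (90x + 16x^2 − 45y − 10xy − 18z − 4xz + 81)(5z − 2y)    [combine like terms]
= 450xz − 180xy + 80x^2z − 32x^2y − 225yz + 90y^2 − 50xyz + 20xy^2 − 90z^2 + 36yz − 20xz^2 + 8xyz + 405z − 162y    [distributive law]
= 450xz − 180xy + 80x^2z − 32x^2y − 189yz + 90y^2 − 42xyz + 20xy^2 − 90z^2 − 20xz^2 + 405z − 162y    [combine like terms]

450xz − 180xy + 80x^2z − 32x^2y − 189yz + 90y^2 − 42xyz + 20xy^2 − 90z^2 − 20xz^2 + 405z − 162y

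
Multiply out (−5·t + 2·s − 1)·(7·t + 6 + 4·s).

(−5·t + 2·s − 1)·(7·t + 6 + 4·s)
= −35·t^2 − 30·t − 20·s·t + 14·s·t + 12·s + 8·s^2 − 7·t − 6 − 4·s    [distributive law]
= −35·t^2 − 37·t − 6·s·t + 8·s + 8·s^2 − 6    [combine like terms]

−35·t^2 − 37·t − 6·s·t + 8·s + 8·s^2 − 6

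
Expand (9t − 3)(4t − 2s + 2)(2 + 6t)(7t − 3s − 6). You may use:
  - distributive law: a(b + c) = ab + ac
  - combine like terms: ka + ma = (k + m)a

(9t − 3)(4t − 2s + 2)(2 + 6t)(7t − 3s − 6)
= (36t^2 − 18st + 18t − 12t + 6s − 6)(2 + 6t)(7t − 3s − 6)    [distributive law]
= (36t^2 − 18st + 6t + 6s − 6)(2 + 6t)(7t − 3s − 6)    [combine like terms]
= (72t^2 + 216t^3 − 36st − 108st^2 + 12t + 36t^2 + 12s + 36st − 12 − 36t)(7t − 3s − 6)    [distributive law]
= (108t^2 + 216t^3 − 108st^2 − 24t + 12s − 12)(7t − 3s − 6)    [combine like terms]
= 756t^3 − 324st^2 − 648t^2 + 1512t^4 − 648st^3 − 1296t^3 − 756st^3 + 324s^2t^2 + 648st^2 − 168t^2 + 72st + 144t + 84st − 36s^2 − 72s − 84t + 36s + 72    [distributive law]
= −540t^3 + 324st^2 − 816t^2 + 1512t^4 − 1404st^3 + 324s^2t^2 + 156st + 60t − 36s^2 − 36s + 72    [combine like terms]

−540t^3 + 324st^2 − 816t^2 + 1512t^4 − 1404st^3 + 324s^2t^2 + 156st + 60t − 36s^2 − 36s + 72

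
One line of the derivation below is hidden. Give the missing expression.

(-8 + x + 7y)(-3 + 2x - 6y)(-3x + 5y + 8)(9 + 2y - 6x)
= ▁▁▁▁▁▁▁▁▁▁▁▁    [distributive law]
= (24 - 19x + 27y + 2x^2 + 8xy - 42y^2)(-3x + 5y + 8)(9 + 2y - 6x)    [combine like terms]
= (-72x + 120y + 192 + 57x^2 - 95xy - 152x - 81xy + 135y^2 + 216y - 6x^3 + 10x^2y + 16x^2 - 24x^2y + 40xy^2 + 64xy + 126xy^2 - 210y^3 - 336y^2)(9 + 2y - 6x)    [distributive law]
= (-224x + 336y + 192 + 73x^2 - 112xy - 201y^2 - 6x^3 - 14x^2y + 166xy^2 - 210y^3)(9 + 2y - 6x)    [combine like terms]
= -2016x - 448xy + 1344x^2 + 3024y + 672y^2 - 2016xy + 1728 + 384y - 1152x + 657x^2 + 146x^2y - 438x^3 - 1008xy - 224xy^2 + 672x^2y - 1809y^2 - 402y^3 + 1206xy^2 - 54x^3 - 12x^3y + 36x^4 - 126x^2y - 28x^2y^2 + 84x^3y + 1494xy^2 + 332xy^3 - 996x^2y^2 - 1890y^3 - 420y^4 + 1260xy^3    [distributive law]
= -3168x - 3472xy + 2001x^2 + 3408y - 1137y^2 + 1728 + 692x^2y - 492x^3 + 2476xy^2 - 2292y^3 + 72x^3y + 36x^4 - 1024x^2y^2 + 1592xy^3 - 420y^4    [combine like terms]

By distributive law:

(24 - 16x + 48y - 3x + 2x^2 - 6xy - 21y + 14xy - 42y^2)(-3x + 5y + 8)(9 + 2y - 6x)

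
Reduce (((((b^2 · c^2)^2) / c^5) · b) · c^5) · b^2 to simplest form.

b^7c^4

(((((b^2 · c^2)^2) / c^5) · b) · c^5) · b^2
= ((((((b^2)^2) · ((c^2)^2)) / c^5) · b) · c^5) · b^2    [power of a product]
= ((((b^4 · ((c^2)^2)) / c^5) · b) · c^5) · b^2    [power of a power]
= ((((b^4 · c^4) / c^5) · b) · c^5) · b^2    [power of a power]
= b^7c^4    [quotient of powers; product of powers]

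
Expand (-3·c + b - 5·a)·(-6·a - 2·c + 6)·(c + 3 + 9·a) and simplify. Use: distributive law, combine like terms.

82·a·c² - 108·a·c + 282·a²·c + 6·c³ - 54·c - 24·a·b·c + 36·a·b - 54·a²·b - 2·b·c² + 18·b - 180·a² + 270·a³ - 90·a

(-3·c + b - 5·a)·(-6·a - 2·c + 6)·(c + 3 + 9·a)
= (18·a·c + 6·c² - 18·c - 6·a·b - 2·b·c + 6·b + 30·a² + 10·a·c - 30·a)·(c + 3 + 9·a)    [distributive law]
= (28·a·c + 6·c² - 18·c - 6·a·b - 2·b·c + 6·b + 30·a² - 30·a)·(c + 3 + 9·a)    [combine like terms]
= 28·a·c² + 84·a·c + 252·a²·c + 6·c³ + 18·c² + 54·a·c² - 18·c² - 54·c - 162·a·c - 6·a·b·c - 18·a·b - 54·a²·b - 2·b·c² - 6·b·c - 18·a·b·c + 6·b·c + 18·b + 54·a·b + 30·a²·c + 90·a² + 270·a³ - 30·a·c - 90·a - 270·a²    [distributive law]
= 82·a·c² - 108·a·c + 282·a²·c + 6·c³ - 54·c - 24·a·b·c + 36·a·b - 54·a²·b - 2·b·c² + 18·b - 180·a² + 270·a³ - 90·a    [combine like terms]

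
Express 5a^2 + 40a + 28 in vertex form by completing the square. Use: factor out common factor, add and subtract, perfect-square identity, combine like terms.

5(a + 4)^2 − 52

5a^2 + 40a + 28
= 5(a^2 + 8a) + 28    [factor out 5 from the a-terms]
= 5(a^2 + 8a + 16 − 16) + 28    [add and subtract 16 inside the bracket]
= 5(a + 4)^2 − 80 + 28    [perfect-square identity]
= 5(a + 4)^2 − 52    [combine constants]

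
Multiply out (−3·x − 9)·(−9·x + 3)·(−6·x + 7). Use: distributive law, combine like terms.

(−3·x − 9)·(−9·x + 3)·(−6·x + 7)
= (27·x^2 − 9·x + 81·x − 27)·(−6·x + 7)    [distributive law]
= (27·x^2 + 72·x − 27)·(−6·x + 7)    [combine like terms]
= −162·x^3 + 189·x^2 − 432·x^2 + 504·x + 162·x − 189    [distributive law]
= −162·x^3 − 243·x^2 + 666·x − 189    [combine like terms]

−162·x^3 − 243·x^2 + 666·x − 189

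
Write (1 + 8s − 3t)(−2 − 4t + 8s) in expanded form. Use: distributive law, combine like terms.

(1 + 8s − 3t)(−2 − 4t + 8s)
= −2 − 4t + 8s − 16s − 32st + 64s² + 6t + 12t² − 24st    [distributive law]
= −2 + 2t − 8s − 56st + 64s² + 12t²    [combine like terms]

−2 + 2t − 8s − 56st + 64s² + 12t²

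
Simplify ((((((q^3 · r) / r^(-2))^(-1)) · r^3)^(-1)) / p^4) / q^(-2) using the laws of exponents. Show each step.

((((((q^3 · r) / r^(-2))^(-1)) · r^3)^(-1)) / p^4) / q^(-2)
= ((((((q^3 · r) / r^(-2))^(-1))^(-1)) · ((r^3)^(-1))) / p^4) / q^(-2)    [power of a product]
= (((((q^3 · r) / r^(-2))^1) · ((r^3)^(-1))) / p^4) / q^(-2)    [power of a power]
= (((((q^3 · r)^1) / ((r^(-2))^1)) · ((r^3)^(-1))) / p^4) / q^(-2)    [power of a quotient]
= ((((((q^3)^1) · (r^1)) / ((r^(-2))^1)) · ((r^3)^(-1))) / p^4) / q^(-2)    [power of a product]
= ((((q^3 · (r^1)) / ((r^(-2))^1)) · ((r^3)^(-1))) / p^4) / q^(-2)    [power of a power]
= ((((q^3 · r) / ((r^(-2))^1)) · ((r^3)^(-1))) / p^4) / q^(-2)    [power of a power]
= ((((q^3 · r) / r^(-2)) · ((r^3)^(-1))) / p^4) / q^(-2)    [power of a power]
= ((((q^3 · r) / r^(-2)) · r^(-3)) / p^4) / q^(-2)    [power of a power]
= p^(-4)q^5    [quotient of powers; product of powers]

p^(-4)q^5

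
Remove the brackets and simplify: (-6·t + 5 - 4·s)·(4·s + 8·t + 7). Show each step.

(-6·t + 5 - 4·s)·(4·s + 8·t + 7)
= -24·s·t - 48·t² - 42·t + 20·s + 40·t + 35 - 16·s² - 32·s·t - 28·s    [distributive law]
= -56·s·t - 48·t² - 2·t - 8·s + 35 - 16·s²    [combine like terms]

-56·s·t - 48·t² - 2·t - 8·s + 35 - 16·s²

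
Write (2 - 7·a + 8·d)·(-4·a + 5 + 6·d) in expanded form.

(2 - 7·a + 8·d)·(-4·a + 5 + 6·d)
= -8·a + 10 + 12·d + 28·a² - 35·a - 42·a·d - 32·a·d + 40·d + 48·d²    [distributive law]
= -43·a + 10 + 52·d + 28·a² - 74·a·d + 48·d²    [combine like terms]

-43·a + 10 + 52·d + 28·a² - 74·a·d + 48·d²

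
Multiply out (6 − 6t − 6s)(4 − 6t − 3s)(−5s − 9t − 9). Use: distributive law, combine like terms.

(6 − 6t − 6s)(4 − 6t − 3s)(−5s − 9t − 9)
= (24 − 36t − 18s − 24t + 36t^2 + 18st − 24s + 36st + 18s^2)(−5s − 9t − 9)    [distributive law]
= (24 − 60t − 42s + 36t^2 + 54st + 18s^2)(−5s − 9t − 9)    [combine like terms]
= −120s − 216t − 216 + 300st + 540t^2 + 540t + 210s^2 + 378st + 378s − 180st^2 − 324t^3 − 324t^2 − 270s^2t − 486st^2 − 486st − 90s^3 − 162s^2t − 162s^2    [distributive law]
= 258s + 324t − 216 + 192st + 216t^2 + 48s^2 − 666st^2 − 324t^3 − 432s^2t − 90s^3    [combine like terms]

258s + 324t − 216 + 192st + 216t^2 + 48s^2 − 666st^2 − 324t^3 − 432s^2t − 90s^3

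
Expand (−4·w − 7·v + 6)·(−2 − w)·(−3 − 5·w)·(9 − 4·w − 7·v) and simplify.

(−4·w − 7·v + 6)·(−2 − w)·(−3 − 5·w)·(9 − 4·w − 7·v)
= (8·w + 4·w^2 + 14·v + 7·v·w − 12 − 6·w)·(−3 − 5·w)·(9 − 4·w − 7·v)    [distributive law]
= (2·w + 4·w^2 + 14·v + 7·v·w − 12)·(−3 − 5·w)·(9 − 4·w − 7·v)    [combine like terms]
= (−6·w − 10·w^2 − 12·w^2 − 20·w^3 − 42·v − 70·v·w − 21·v·w − 35·v·w^2 + 36 + 60·w)·(9 − 4·w − 7·v)    [distributive law]
= (54·w − 22·w^2 − 20·w^3 − 42·v − 91·v·w − 35·v·w^2 + 36)·(9 − 4·w − 7·v)    [combine like terms]
= 486·w − 216·w^2 − 378·v·w − 198·w^2 + 88·w^3 + 154·v·w^2 − 180·w^3 + 80·w^4 + 140·v·w^3 − 378·v + 168·v·w + 294·v^2 − 819·v·w + 364·v·w^2 + 637·v^2·w − 315·v·w^2 + 140·v·w^3 + 245·v^2·w^2 + 324 − 144·w − 252·v    [distributive law]
= 342·w − 414·w^2 − 1029·v·w − 92·w^3 + 203·v·w^2 + 80·w^4 + 280·v·w^3 − 630·v + 294·v^2 + 637·v^2·w + 245·v^2·w^2 + 324    [combine like terms]

342·w − 414·w^2 − 1029·v·w − 92·w^3 + 203·v·w^2 + 80·w^4 + 280·v·w^3 − 630·v + 294·v^2 + 637·v^2·w + 245·v^2·w^2 + 324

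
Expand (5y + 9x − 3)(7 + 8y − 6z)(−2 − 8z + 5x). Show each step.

(5y + 9x − 3)(7 + 8y − 6z)(−2 − 8z + 5x)
= (35y + 40y^2 − 30yz + 63x + 72xy − 54xz − 21 − 24y + 18z)(−2 − 8z + 5x)    [distributive law]
= (11y + 40y^2 − 30yz + 63x + 72xy − 54xz − 21 + 18z)(−2 − 8z + 5x)    [combine like terms]
= −22y − 88yz + 55xy − 80y^2 − 320y^2z + 200xy^2 + 60yz + 240yz^2 − 150xyz − 126x − 504xz + 315x^2 − 144xy − 576xyz + 360x^2y + 108xz + 432xz^2 − 270x^2z + 42 + 168z − 105x − 36z − 144z^2 + 90xz    [distributive law]
= −22y − 28yz − 89xy − 80y^2 − 320y^2z + 200xy^2 + 240yz^2 − 726xyz − 231x − 306xz + 315x^2 + 360x^2y + 432xz^2 − 270x^2z + 42 + 132z − 144z^2    [combine like terms]

−22y − 28yz − 89xy − 80y^2 − 320y^2z + 200xy^2 + 240yz^2 − 726xyz − 231x − 306xz + 315x^2 + 360x^2y + 432xz^2 − 270x^2z + 42 + 132z − 144z^2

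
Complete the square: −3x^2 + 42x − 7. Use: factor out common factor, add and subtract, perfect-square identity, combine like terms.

−3(x − 7)^2 + 140

−3x^2 + 42x − 7
= −3(x^2 − 14x) − 7    [factor out -3 from the x-terms]
= −3(x^2 − 14x + 49 − 49) − 7    [add and subtract 49 inside the bracket]
= −3(x − 7)^2 + 147 − 7    [perfect-square identity]
= −3(x − 7)^2 + 140    [combine constants]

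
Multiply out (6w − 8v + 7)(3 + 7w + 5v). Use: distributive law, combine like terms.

(6w − 8v + 7)(3 + 7w + 5v)
= 18w + 42w^2 + 30vw − 24v − 56vw − 40v^2 + 21 + 49w + 35v    [distributive law]
= 67w + 42w^2 − 26vw + 11v − 40v^2 + 21    [combine like terms]

67w + 42w^2 − 26vw + 11v − 40v^2 + 21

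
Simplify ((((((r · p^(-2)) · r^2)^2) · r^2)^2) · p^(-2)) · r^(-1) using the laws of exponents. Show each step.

p^(-10)·r^15

((((((r · p^(-2)) · r^2)^2) · r^2)^2) · p^(-2)) · r^(-1)
= ((((((r · p^(-2)) · r^2)^2)^2) · ((r^2)^2)) · p^(-2)) · r^(-1)    [power of a product]
= (((((r · p^(-2)) · r^2)^4) · ((r^2)^2)) · p^(-2)) · r^(-1)    [power of a power]
= (((((r · p^(-2))^4) · ((r^2)^4)) · ((r^2)^2)) · p^(-2)) · r^(-1)    [power of a product]
= (((((r^4) · ((p^(-2))^4)) · ((r^2)^4)) · ((r^2)^2)) · p^(-2)) · r^(-1)    [power of a product]
= ((((r^4 · p^(-8)) · ((r^2)^4)) · ((r^2)^2)) · p^(-2)) · r^(-1)    [power of a power]
= ((((r^4 · p^(-8)) · r^8) · ((r^2)^2)) · p^(-2)) · r^(-1)    [power of a power]
= ((((r^4 · p^(-8)) · r^8) · r^4) · p^(-2)) · r^(-1)    [power of a power]
= p^(-10)·r^15    [product of powers]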